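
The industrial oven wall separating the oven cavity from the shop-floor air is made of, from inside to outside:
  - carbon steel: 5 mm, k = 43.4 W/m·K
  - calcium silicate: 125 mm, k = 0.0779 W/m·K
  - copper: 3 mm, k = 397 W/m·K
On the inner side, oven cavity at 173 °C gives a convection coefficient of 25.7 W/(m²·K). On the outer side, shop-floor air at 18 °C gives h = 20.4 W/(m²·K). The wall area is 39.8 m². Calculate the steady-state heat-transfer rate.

Q ≈ 3640 W

Treating each layer as a thermal resistance in series:
R_inner film = 1/(h_i·A) = 1/(25.7×39.8) = 9.777×10^-4 K/W
R_carbon steel = L/(kA) = 0.005/(43.4×39.8) = 2.895×10^-6 K/W
R_calcium silicate = L/(kA) = 0.125/(0.0779×39.8) = 0.04032 K/W
R_copper = L/(kA) = 0.003/(397×39.8) = 1.899×10^-7 K/W
R_outer film = 1/(h_o·A) = 1/(20.4×39.8) = 0.001232 K/W
R_total = 0.04253 K/W
Q = ΔT / R_total = 155 / 0.04253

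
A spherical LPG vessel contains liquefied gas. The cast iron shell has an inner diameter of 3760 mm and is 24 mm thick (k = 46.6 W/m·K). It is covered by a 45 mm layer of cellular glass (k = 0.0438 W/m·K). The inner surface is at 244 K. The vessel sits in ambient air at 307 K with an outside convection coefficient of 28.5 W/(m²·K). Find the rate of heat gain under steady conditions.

For a spherical shell R = (1/r₁ − 1/r₂)/(4πk); film R = 1/(h·4πr²). In series:
R_cast iron shell = (1/1.88 − 1/1.904)/(4π×46.6) = 1.145×10^-5 K/W
R_cellular glass = (1/1.904 − 1/1.949)/(4π×0.0438) = 0.02203 K/W
R_outer film = 1/(h·4πr_o²) = 1/(28.5×4π×1.949²) = 7.351×10^-4 K/W
R_total = 0.02278 K/W
Q = ΔT/R_total = 63/0.02278

Q ≈ 2770 W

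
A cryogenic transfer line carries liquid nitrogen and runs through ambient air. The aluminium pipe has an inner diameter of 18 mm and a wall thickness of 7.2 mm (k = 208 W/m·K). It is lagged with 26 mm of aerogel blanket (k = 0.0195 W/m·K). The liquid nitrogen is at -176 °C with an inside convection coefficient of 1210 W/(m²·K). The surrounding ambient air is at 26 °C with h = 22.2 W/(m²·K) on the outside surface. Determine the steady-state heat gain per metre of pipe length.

q′ ≈ 25.3 W/m

Cylindrical conduction, so R = ln(r₂/r₁)/(2πkL) per layer, in series:
R_inner film = 1/(h_i·2πr₁L) = 1/(1210×2π×0.009×1) = 0.01461 K/W
R_aluminium pipe wall = ln(16.2/9)/(2π×208×1) = 4.498×10^-4 K/W
R_aerogel blanket = ln(42.2/16.2)/(2π×0.0195×1) = 7.814 K/W
R_outer film = 1/(h_o·2πr_oL) = 1/(22.2×2π×0.0422×1) = 0.1699 K/W
R_total = 7.999 K/W
Q = ΔT/R_total = 202/7.999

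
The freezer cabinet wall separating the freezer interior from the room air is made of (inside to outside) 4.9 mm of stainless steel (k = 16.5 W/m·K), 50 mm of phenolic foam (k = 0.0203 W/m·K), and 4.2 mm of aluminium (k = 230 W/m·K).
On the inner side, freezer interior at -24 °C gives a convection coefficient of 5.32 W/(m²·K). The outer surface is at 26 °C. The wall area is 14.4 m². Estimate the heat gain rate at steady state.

Thermal resistances in series:
R_inner film = 1/(h_i·A) = 1/(5.32×14.4) = 0.01305 K/W
R_stainless steel = L/(kA) = 0.0049/(16.5×14.4) = 2.062×10^-5 K/W
R_phenolic foam = L/(kA) = 0.05/(0.0203×14.4) = 0.171 K/W
R_aluminium = L/(kA) = 0.0042/(230×14.4) = 1.268×10^-6 K/W
R_total = 0.1841 K/W
Q = ΔT / R_total = 50 / 0.1841

Q ≈ 272 W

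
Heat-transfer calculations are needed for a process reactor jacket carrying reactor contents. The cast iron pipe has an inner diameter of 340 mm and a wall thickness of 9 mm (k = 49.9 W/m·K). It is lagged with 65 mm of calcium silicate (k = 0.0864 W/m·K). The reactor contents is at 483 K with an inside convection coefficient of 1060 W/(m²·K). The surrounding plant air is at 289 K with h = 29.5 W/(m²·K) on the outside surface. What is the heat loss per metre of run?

q′ ≈ 327 W/m

Radial resistances (cylindrical: R_cond = ln(r_o/r_i)/(2πkL), R_conv = 1/(h·2πrL)):
R_inner film = 1/(h_i·2πr₁L) = 1/(1060×2π×0.17×1) = 8.832×10^-4 K/W
R_cast iron pipe wall = ln(179/170)/(2π×49.9×1) = 1.645×10^-4 K/W
R_calcium silicate = ln(244/179)/(2π×0.0864×1) = 0.5706 K/W
R_outer film = 1/(h_o·2πr_oL) = 1/(29.5×2π×0.244×1) = 0.02211 K/W
R_total = 0.5938 K/W
Q = ΔT/R_total = 194/0.5938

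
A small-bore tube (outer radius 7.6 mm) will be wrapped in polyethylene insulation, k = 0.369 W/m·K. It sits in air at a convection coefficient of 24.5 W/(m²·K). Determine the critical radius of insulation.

For a cylinder r_cr = k/h = 0.369/24.5
r_cr = 15.1 mm; since the bare radius (7.6 mm) is below r_cr, adding a thin layer of insulation will *increase* heat loss.

r_cr ≈ 15.1 mm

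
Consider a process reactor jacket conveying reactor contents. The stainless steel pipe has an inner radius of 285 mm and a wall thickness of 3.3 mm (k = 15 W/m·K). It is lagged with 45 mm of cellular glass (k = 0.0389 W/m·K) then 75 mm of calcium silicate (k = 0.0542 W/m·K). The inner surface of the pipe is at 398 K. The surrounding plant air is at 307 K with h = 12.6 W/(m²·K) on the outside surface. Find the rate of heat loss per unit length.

q′ ≈ 74.6 W/m

Per-layer cylindrical resistances, series-summed:
R_stainless steel pipe wall = ln(288.3/285)/(2π×15×1) = 1.222×10^-4 K/W
R_cellular glass = ln(333.3/288.3)/(2π×0.0389×1) = 0.5934 K/W
R_calcium silicate = ln(408.3/333.3)/(2π×0.0542×1) = 0.596 K/W
R_outer film = 1/(h_o·2πr_oL) = 1/(12.6×2π×0.4083×1) = 0.03094 K/W
R_total = 1.22 K/W
Q = ΔT/R_total = 91/1.22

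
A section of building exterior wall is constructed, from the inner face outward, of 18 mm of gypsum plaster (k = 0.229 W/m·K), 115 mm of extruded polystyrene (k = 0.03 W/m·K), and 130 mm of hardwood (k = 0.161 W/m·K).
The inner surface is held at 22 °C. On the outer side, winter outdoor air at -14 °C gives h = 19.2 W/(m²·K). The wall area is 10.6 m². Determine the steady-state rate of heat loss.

Q ≈ 80 W

Model the wall as resistances in series:
R_gypsum plaster = L/(kA) = 0.018/(0.229×10.6) = 0.007415 K/W
R_extruded polystyrene = L/(kA) = 0.115/(0.03×10.6) = 0.3616 K/W
R_hardwood = L/(kA) = 0.13/(0.161×10.6) = 0.07617 K/W
R_outer film = 1/(h_o·A) = 1/(19.2×10.6) = 0.004914 K/W
R_total = 0.4501 K/W
Q = ΔT / R_total = 36 / 0.4501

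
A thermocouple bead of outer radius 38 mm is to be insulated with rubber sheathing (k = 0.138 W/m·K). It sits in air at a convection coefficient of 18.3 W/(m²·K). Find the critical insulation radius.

r_cr ≈ 15.1 mm

For a sphere r_cr = 2k/h = 2×0.138/18.3
r_cr = 15.1 mm; since the bare radius (38 mm) is above r_cr, any added insulation will reduce heat loss.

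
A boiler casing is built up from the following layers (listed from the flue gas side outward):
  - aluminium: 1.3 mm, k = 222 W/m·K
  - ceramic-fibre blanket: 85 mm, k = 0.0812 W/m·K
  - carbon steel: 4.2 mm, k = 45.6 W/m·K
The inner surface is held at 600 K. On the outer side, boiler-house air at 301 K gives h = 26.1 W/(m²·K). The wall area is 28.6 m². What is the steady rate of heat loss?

Q ≈ 7880 W

Using the resistance-network approach (series):
R_aluminium = L/(kA) = 0.0013/(222×28.6) = 2.048×10^-7 K/W
R_ceramic-fibre blanket = L/(kA) = 0.085/(0.0812×28.6) = 0.0366 K/W
R_carbon steel = L/(kA) = 0.0042/(45.6×28.6) = 3.22×10^-6 K/W
R_outer film = 1/(h_o·A) = 1/(26.1×28.6) = 0.00134 K/W
R_total = 0.03794 K/W
Q = ΔT / R_total = 299 / 0.03794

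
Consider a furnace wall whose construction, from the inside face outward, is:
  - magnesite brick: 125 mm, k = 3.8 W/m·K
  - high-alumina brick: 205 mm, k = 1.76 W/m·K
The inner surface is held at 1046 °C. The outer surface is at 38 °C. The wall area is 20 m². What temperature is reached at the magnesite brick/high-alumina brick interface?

Treating each layer as a thermal resistance in series:
R_magnesite brick = L/(kA) = 0.125/(3.8×20) = 0.001645 K/W
R_high-alumina brick = L/(kA) = 0.205/(1.76×20) = 0.005824 K/W
R_total = 0.007469 K/W;  Q = ΔT/R_total = 1008/0.007469 = 135000 W
T_interface = T_inner − Q·ΣR(inner→interface) = 1046 − 135000×0.001645

T ≈ 824 °C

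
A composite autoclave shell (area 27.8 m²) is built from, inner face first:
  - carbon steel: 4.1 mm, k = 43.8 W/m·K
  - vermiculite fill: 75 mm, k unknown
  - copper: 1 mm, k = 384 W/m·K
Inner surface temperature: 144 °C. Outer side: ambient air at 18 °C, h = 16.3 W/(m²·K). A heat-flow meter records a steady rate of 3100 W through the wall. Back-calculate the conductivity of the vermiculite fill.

k ≈ 0.0702 W/(m·K)

Treating each layer as a thermal resistance in series:
R_carbon steel = L/(kA) = 0.0041/(43.8×27.8) = 3.367×10^-6 K/W
R_copper = L/(kA) = 0.001/(384×27.8) = 9.368×10^-8 K/W
R_outer film = 1/(h_o·A) = 1/(16.3×27.8) = 0.002207 K/W
Sum of known resistances R_other = 0.00221 K/W
Total R = ΔT/Q = 126/3100 = 0.04065 K/W
R_vermiculite fill = R_total − R_other = 0.03843 K/W
k = L/(R·A) = 0.075/(0.03843×27.8)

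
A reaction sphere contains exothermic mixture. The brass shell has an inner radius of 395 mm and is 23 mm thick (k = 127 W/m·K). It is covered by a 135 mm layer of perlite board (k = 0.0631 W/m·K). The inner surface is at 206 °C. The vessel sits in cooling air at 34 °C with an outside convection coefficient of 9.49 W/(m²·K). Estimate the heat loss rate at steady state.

For a spherical shell R = (1/r₁ − 1/r₂)/(4πk); film R = 1/(h·4πr²). In series:
R_brass shell = (1/0.395 − 1/0.418)/(4π×127) = 8.729×10^-5 K/W
R_perlite board = (1/0.418 − 1/0.553)/(4π×0.0631) = 0.7365 K/W
R_outer film = 1/(h·4πr_o²) = 1/(9.49×4π×0.553²) = 0.02742 K/W
R_total = 0.764 K/W
Q = ΔT/R_total = 172/0.764

Q ≈ 225 W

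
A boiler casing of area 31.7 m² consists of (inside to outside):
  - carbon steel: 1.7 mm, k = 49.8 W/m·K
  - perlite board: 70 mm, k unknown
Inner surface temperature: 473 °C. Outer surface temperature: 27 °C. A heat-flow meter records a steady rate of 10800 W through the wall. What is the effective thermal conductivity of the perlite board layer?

k ≈ 0.0535 W/(m·K)

Series thermal resistances:
R_carbon steel = L/(kA) = 0.0017/(49.8×31.7) = 1.077×10^-6 K/W
Sum of known resistances R_other = 1.077×10^-6 K/W
Total R = ΔT/Q = 446/10800 = 0.0413 K/W
R_perlite board = R_total − R_other = 0.0413 K/W
k = L/(R·A) = 0.07/(0.0413×31.7)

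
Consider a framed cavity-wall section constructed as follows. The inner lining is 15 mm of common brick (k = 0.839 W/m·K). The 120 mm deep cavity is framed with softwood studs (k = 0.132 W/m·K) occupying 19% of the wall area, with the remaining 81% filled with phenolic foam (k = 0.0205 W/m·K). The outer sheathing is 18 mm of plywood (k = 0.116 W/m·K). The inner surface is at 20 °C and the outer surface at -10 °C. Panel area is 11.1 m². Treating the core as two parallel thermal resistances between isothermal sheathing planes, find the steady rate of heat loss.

Sheathing layers in series; stud and cavity paths in parallel between them.
R_inner = 0.015/(0.839×11.1) = 0.001611 K/W
R_stud  = 0.12/(0.132×0.19×11.1) = 0.4311 K/W
R_cav   = 0.12/(0.0205×0.81×11.1) = 0.6511 K/W
1/R_core = 1/R_stud + 1/R_cav → R_core = 0.2593 K/W
R_outer = 0.018/(0.116×11.1) = 0.01398 K/W
R_total = 0.2749 K/W
Q = ΔT/R_total = 30/0.2749

Q ≈ 109 W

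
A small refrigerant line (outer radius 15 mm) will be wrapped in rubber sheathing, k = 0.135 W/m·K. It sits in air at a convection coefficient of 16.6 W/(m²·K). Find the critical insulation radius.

r_cr ≈ 8.13 mm

For a cylinder r_cr = k/h = 0.135/16.6
r_cr = 8.13 mm; since the bare radius (15 mm) is above r_cr, any added insulation will reduce heat loss.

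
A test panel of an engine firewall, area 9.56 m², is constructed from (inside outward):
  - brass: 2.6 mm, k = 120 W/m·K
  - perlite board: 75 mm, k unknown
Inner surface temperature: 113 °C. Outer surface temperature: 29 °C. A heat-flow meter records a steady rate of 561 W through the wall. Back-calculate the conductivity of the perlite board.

k ≈ 0.0524 W/(m·K)

Using the resistance-network approach (series):
R_brass = L/(kA) = 0.0026/(120×9.56) = 2.266×10^-6 K/W
Sum of known resistances R_other = 2.266×10^-6 K/W
Total R = ΔT/Q = 84/561 = 0.1497 K/W
R_perlite board = R_total − R_other = 0.1497 K/W
k = L/(R·A) = 0.075/(0.1497×9.56)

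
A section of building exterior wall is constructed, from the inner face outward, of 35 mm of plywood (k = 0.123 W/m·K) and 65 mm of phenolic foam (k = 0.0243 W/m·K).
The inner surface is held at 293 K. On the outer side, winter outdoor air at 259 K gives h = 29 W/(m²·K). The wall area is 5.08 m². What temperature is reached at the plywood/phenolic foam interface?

T ≈ 290 K

Using the resistance-network approach (series):
R_plywood = L/(kA) = 0.035/(0.123×5.08) = 0.05601 K/W
R_phenolic foam = L/(kA) = 0.065/(0.0243×5.08) = 0.5266 K/W
R_outer film = 1/(h_o·A) = 1/(29×5.08) = 0.006788 K/W
R_total = 0.5894 K/W;  Q = ΔT/R_total = 34/0.5894 = 57.69 W
T_interface = T_inner − Q·ΣR(inner→interface) = 293 − 57.7×0.05601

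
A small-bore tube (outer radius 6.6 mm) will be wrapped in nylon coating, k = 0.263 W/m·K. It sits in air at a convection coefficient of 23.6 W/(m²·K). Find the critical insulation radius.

For a cylinder r_cr = k/h = 0.263/23.6
r_cr = 11.1 mm; since the bare radius (6.6 mm) is below r_cr, adding a thin layer of insulation will *increase* heat loss.

r_cr ≈ 11.1 mm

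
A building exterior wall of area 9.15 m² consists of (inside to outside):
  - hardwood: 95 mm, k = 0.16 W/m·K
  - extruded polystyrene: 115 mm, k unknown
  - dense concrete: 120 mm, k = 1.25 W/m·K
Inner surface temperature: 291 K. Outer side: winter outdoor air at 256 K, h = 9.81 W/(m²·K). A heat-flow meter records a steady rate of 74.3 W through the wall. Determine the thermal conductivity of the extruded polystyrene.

k ≈ 0.0327 W/(m·K)

Using the resistance-network approach (series):
R_hardwood = L/(kA) = 0.095/(0.16×9.15) = 0.06489 K/W
R_dense concrete = L/(kA) = 0.12/(1.25×9.15) = 0.01049 K/W
R_outer film = 1/(h_o·A) = 1/(9.81×9.15) = 0.01114 K/W
Sum of known resistances R_other = 0.08652 K/W
Total R = ΔT/Q = 35/74.3 = 0.4711 K/W
R_extruded polystyrene = R_total − R_other = 0.3845 K/W
k = L/(R·A) = 0.115/(0.3845×9.15)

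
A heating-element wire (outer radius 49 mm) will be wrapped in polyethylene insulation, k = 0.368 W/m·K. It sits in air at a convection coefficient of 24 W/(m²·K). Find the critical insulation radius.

r_cr ≈ 15.3 mm

For a cylinder r_cr = k/h = 0.368/24
r_cr = 15.3 mm; since the bare radius (49 mm) is above r_cr, any added insulation will reduce heat loss.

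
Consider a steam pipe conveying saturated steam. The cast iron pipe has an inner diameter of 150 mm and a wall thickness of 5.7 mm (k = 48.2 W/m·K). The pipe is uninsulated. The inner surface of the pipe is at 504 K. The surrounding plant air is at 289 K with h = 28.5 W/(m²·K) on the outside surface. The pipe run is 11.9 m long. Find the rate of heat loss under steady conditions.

Treating each annulus and film as a series resistance:
R_cast iron pipe wall = ln(80.7/75)/(2π×48.2×11.9) = 2.033×10^-5 K/W
R_outer film = 1/(h_o·2πr_oL) = 1/(28.5×2π×0.0807×11.9) = 0.005815 K/W
R_total = 0.005835 K/W
Q = ΔT/R_total = 215/0.005835

Q ≈ 36800 W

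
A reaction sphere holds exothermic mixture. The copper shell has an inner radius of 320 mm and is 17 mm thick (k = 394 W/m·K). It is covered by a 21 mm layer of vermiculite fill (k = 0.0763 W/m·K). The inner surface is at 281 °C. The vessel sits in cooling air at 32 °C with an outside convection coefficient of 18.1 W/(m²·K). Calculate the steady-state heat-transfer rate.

For a spherical shell R = (1/r₁ − 1/r₂)/(4πk); film R = 1/(h·4πr²). In series:
R_copper shell = (1/0.32 − 1/0.337)/(4π×394) = 3.184×10^-5 K/W
R_vermiculite fill = (1/0.337 − 1/0.358)/(4π×0.0763) = 0.1815 K/W
R_outer film = 1/(h·4πr_o²) = 1/(18.1×4π×0.358²) = 0.0343 K/W
R_total = 0.2159 K/W
Q = ΔT/R_total = 249/0.2159

Q ≈ 1150 W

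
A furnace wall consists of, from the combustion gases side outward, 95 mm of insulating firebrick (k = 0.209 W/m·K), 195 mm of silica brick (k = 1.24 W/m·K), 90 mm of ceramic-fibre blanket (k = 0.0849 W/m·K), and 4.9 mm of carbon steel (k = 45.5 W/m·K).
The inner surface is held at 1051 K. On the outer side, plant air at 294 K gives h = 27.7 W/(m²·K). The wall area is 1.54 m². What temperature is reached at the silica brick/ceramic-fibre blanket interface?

Model the wall as resistances in series:
R_insulating firebrick = L/(kA) = 0.095/(0.209×1.54) = 0.2952 K/W
R_silica brick = L/(kA) = 0.195/(1.24×1.54) = 0.1021 K/W
R_ceramic-fibre blanket = L/(kA) = 0.09/(0.0849×1.54) = 0.6884 K/W
R_carbon steel = L/(kA) = 0.0049/(45.5×1.54) = 6.993×10^-5 K/W
R_outer film = 1/(h_o·A) = 1/(27.7×1.54) = 0.02344 K/W
R_total = 1.109 K/W;  Q = ΔT/R_total = 757/1.109 = 682.5 W
T_interface = T_inner − Q·ΣR(inner→interface) = 1051 − 683×0.3973

T ≈ 780 K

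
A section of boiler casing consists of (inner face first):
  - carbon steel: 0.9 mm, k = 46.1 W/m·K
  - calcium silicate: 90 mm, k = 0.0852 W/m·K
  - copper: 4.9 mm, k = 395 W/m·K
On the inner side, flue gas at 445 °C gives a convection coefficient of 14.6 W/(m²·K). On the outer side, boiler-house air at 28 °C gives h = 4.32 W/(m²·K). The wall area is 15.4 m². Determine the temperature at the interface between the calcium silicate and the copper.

T ≈ 99.2 °C

Thermal resistances in series:
R_inner film = 1/(h_i·A) = 1/(14.6×15.4) = 0.004448 K/W
R_carbon steel = L/(kA) = 0.0009/(46.1×15.4) = 1.268×10^-6 K/W
R_calcium silicate = L/(kA) = 0.09/(0.0852×15.4) = 0.06859 K/W
R_copper = L/(kA) = 0.0049/(395×15.4) = 8.055×10^-7 K/W
R_outer film = 1/(h_o·A) = 1/(4.32×15.4) = 0.01503 K/W
R_total = 0.08807 K/W;  Q = ΔT/R_total = 417/0.08807 = 4735 W
T_interface = T_inner − Q·ΣR(inner→interface) = 445 − 4730×0.07304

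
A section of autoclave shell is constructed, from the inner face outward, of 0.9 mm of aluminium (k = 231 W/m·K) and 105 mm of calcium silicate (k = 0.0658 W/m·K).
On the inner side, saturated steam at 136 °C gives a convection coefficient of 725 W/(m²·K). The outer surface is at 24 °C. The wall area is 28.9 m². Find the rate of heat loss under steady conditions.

Q ≈ 2030 W

Thermal resistances in series:
R_inner film = 1/(h_i·A) = 1/(725×28.9) = 4.773×10^-5 K/W
R_aluminium = L/(kA) = 0.0009/(231×28.9) = 1.348×10^-7 K/W
R_calcium silicate = L/(kA) = 0.105/(0.0658×28.9) = 0.05522 K/W
R_total = 0.05526 K/W
Q = ΔT / R_total = 112 / 0.05526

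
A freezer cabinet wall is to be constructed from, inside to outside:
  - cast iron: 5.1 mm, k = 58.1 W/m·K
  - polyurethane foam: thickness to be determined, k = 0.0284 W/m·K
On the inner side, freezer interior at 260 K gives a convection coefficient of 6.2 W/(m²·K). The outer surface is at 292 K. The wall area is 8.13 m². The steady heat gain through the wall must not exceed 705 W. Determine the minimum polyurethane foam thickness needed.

L ≈ 5.9 mm

Treating each layer as a thermal resistance in series:
R_inner film = 1/(h_i·A) = 1/(6.2×8.13) = 0.01984 K/W
R_cast iron = L/(kA) = 0.0051/(58.1×8.13) = 1.08×10^-5 K/W
Sum of the known resistances R_other = 0.01985 K/W
Required total resistance R_tot = ΔT/Q_allow = 32/705 = 0.04539 K/W
R_polyurethane foam = R_tot − R_other = 0.02554 K/W
L = R·k·A = 0.02554×0.0284×8.13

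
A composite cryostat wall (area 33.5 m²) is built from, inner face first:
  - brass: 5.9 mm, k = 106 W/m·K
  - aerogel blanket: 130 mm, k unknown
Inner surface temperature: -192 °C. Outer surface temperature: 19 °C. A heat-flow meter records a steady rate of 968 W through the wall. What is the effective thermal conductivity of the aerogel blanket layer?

k ≈ 0.0178 W/(m·K)

Model the wall as resistances in series:
R_brass = L/(kA) = 0.0059/(106×33.5) = 1.662×10^-6 K/W
Sum of known resistances R_other = 1.662×10^-6 K/W
Total R = ΔT/Q = 211/968 = 0.218 K/W
R_aerogel blanket = R_total − R_other = 0.218 K/W
k = L/(R·A) = 0.13/(0.218×33.5)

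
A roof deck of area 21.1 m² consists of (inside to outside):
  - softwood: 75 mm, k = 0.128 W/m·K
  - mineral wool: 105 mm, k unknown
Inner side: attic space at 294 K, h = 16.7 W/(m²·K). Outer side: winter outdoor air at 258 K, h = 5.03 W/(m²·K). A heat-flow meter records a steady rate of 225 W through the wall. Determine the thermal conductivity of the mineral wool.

k ≈ 0.0415 W/(m·K)

Thermal resistances in series:
R_inner film = 1/(h_i·A) = 1/(16.7×21.1) = 0.002838 K/W
R_softwood = L/(kA) = 0.075/(0.128×21.1) = 0.02777 K/W
R_outer film = 1/(h_o·A) = 1/(5.03×21.1) = 0.009422 K/W
Sum of known resistances R_other = 0.04003 K/W
Total R = ΔT/Q = 36/225 = 0.16 K/W
R_mineral wool = R_total − R_other = 0.12 K/W
k = L/(R·A) = 0.105/(0.12×21.1)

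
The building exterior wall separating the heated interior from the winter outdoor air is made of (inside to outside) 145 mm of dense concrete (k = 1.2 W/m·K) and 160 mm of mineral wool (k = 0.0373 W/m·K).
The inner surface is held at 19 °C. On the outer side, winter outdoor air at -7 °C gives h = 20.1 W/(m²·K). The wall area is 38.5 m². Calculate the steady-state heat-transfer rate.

Q ≈ 224 W

Thermal resistances in series:
R_dense concrete = L/(kA) = 0.145/(1.2×38.5) = 0.003139 K/W
R_mineral wool = L/(kA) = 0.16/(0.0373×38.5) = 0.1114 K/W
R_outer film = 1/(h_o·A) = 1/(20.1×38.5) = 0.001292 K/W
R_total = 0.1158 K/W
Q = ΔT / R_total = 26 / 0.1158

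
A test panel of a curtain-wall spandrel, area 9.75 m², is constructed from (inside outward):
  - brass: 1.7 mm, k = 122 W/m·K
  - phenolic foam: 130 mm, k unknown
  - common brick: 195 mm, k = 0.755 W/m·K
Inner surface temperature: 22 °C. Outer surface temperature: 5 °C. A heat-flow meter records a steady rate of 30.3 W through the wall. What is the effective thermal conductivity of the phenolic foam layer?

k ≈ 0.0249 W/(m·K)

Model the wall as resistances in series:
R_brass = L/(kA) = 0.0017/(122×9.75) = 1.429×10^-6 K/W
R_common brick = L/(kA) = 0.195/(0.755×9.75) = 0.02649 K/W
Sum of known resistances R_other = 0.02649 K/W
Total R = ΔT/Q = 17/30.3 = 0.5611 K/W
R_phenolic foam = R_total − R_other = 0.5346 K/W
k = L/(R·A) = 0.13/(0.5346×9.75)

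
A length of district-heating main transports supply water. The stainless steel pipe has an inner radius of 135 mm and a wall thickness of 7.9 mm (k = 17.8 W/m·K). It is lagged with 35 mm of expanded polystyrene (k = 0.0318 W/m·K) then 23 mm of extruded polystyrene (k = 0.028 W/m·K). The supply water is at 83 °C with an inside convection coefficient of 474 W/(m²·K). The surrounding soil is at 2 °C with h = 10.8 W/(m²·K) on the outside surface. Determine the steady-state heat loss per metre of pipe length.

q′ ≈ 43.5 W/m

Treating each annulus and film as a series resistance:
R_inner film = 1/(h_i·2πr₁L) = 1/(474×2π×0.135×1) = 0.002487 K/W
R_stainless steel pipe wall = ln(142.9/135)/(2π×17.8×1) = 5.085×10^-4 K/W
R_expanded polystyrene = ln(177.9/142.9)/(2π×0.0318×1) = 1.096 K/W
R_extruded polystyrene = ln(200.9/177.9)/(2π×0.028×1) = 0.6911 K/W
R_outer film = 1/(h_o·2πr_oL) = 1/(10.8×2π×0.2009×1) = 0.07335 K/W
R_total = 1.864 K/W
Q = ΔT/R_total = 81/1.864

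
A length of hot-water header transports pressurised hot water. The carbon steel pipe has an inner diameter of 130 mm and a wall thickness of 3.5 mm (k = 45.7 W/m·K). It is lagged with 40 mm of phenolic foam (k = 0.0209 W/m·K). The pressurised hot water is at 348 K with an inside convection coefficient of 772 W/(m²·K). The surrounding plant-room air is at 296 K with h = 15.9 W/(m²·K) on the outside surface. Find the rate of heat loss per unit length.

Cylindrical conduction, so R = ln(r₂/r₁)/(2πkL) per layer, in series:
R_inner film = 1/(h_i·2πr₁L) = 1/(772×2π×0.065×1) = 0.003172 K/W
R_carbon steel pipe wall = ln(68.5/65)/(2π×45.7×1) = 1.827×10^-4 K/W
R_phenolic foam = ln(108.5/68.5)/(2π×0.0209×1) = 3.502 K/W
R_outer film = 1/(h_o·2πr_oL) = 1/(15.9×2π×0.1085×1) = 0.09226 K/W
R_total = 3.598 K/W
Q = ΔT/R_total = 52/3.598

q′ ≈ 14.5 W/m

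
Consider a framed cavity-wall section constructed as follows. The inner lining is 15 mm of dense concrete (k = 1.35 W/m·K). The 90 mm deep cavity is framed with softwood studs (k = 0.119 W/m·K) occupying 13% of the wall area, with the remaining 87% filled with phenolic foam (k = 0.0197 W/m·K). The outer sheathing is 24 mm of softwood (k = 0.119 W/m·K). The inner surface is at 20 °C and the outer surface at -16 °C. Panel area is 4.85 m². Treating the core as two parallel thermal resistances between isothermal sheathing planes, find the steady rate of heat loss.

Sheathing layers in series; stud and cavity paths in parallel between them.
R_inner = 0.015/(1.35×4.85) = 0.002291 K/W
R_stud  = 0.09/(0.119×0.13×4.85) = 1.2 K/W
R_cav   = 0.09/(0.0197×0.87×4.85) = 1.083 K/W
1/R_core = 1/R_stud + 1/R_cav → R_core = 0.5691 K/W
R_outer = 0.024/(0.119×4.85) = 0.04158 K/W
R_total = 0.6129 K/W
Q = ΔT/R_total = 36/0.6129

Q ≈ 58.7 W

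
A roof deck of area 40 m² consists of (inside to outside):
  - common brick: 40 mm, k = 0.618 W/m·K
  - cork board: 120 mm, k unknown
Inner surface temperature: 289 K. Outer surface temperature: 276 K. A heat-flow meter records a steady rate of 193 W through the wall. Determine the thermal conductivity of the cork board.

Thermal resistances in series:
R_common brick = L/(kA) = 0.04/(0.618×40) = 0.001618 K/W
Sum of known resistances R_other = 0.001618 K/W
Total R = ΔT/Q = 13/193 = 0.06736 K/W
R_cork board = R_total − R_other = 0.06574 K/W
k = L/(R·A) = 0.12/(0.06574×40)

k ≈ 0.0456 W/(m·K)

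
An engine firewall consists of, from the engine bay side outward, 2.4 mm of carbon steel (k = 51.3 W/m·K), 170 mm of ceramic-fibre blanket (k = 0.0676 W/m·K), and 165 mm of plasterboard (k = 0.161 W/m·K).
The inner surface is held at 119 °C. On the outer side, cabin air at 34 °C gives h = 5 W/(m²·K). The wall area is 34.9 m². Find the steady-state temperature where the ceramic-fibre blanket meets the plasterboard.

Using the resistance-network approach (series):
R_carbon steel = L/(kA) = 0.0024/(51.3×34.9) = 1.341×10^-6 K/W
R_ceramic-fibre blanket = L/(kA) = 0.17/(0.0676×34.9) = 0.07206 K/W
R_plasterboard = L/(kA) = 0.165/(0.161×34.9) = 0.02937 K/W
R_outer film = 1/(h_o·A) = 1/(5×34.9) = 0.005731 K/W
R_total = 0.1072 K/W;  Q = ΔT/R_total = 85/0.1072 = 793.2 W
T_interface = T_inner − Q·ΣR(inner→interface) = 119 − 793×0.07206

T ≈ 61.8 °C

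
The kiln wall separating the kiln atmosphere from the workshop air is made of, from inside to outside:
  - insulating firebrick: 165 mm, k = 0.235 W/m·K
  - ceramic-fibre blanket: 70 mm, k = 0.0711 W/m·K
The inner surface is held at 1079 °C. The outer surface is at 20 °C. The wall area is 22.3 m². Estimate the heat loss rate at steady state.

Q ≈ 14000 W

Thermal resistances in series:
R_insulating firebrick = L/(kA) = 0.165/(0.235×22.3) = 0.03149 K/W
R_ceramic-fibre blanket = L/(kA) = 0.07/(0.0711×22.3) = 0.04415 K/W
R_total = 0.07563 K/W
Q = ΔT / R_total = 1059 / 0.07563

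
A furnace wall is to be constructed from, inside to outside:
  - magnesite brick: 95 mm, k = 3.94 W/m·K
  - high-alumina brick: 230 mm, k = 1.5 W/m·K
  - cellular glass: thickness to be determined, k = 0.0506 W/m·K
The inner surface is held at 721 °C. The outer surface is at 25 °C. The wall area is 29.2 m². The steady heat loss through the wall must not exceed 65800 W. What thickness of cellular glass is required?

Thermal resistances in series:
R_magnesite brick = L/(kA) = 0.095/(3.94×29.2) = 8.257×10^-4 K/W
R_high-alumina brick = L/(kA) = 0.23/(1.5×29.2) = 0.005251 K/W
Sum of the known resistances R_other = 0.006077 K/W
Required total resistance R_tot = ΔT/Q_allow = 696/65800 = 0.01058 K/W
R_cellular glass = R_tot − R_other = 0.004501 K/W
L = R·k·A = 0.004501×0.0506×29.2

L ≈ 6.65 mm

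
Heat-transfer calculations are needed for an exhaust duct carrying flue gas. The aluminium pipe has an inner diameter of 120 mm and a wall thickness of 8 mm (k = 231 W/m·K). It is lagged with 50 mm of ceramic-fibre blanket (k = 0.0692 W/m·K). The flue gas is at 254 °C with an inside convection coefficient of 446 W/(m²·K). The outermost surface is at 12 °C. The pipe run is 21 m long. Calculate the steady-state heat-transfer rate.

Q ≈ 3990 W

Radial resistances (cylindrical: R_cond = ln(r_o/r_i)/(2πkL), R_conv = 1/(h·2πrL)):
R_inner film = 1/(h_i·2πr₁L) = 1/(446×2π×0.06×21) = 2.832×10^-4 K/W
R_aluminium pipe wall = ln(68/60)/(2π×231×21) = 4.106×10^-6 K/W
R_ceramic-fibre blanket = ln(118/68)/(2π×0.0692×21) = 0.06037 K/W
R_total = 0.06065 K/W
Q = ΔT/R_total = 242/0.06065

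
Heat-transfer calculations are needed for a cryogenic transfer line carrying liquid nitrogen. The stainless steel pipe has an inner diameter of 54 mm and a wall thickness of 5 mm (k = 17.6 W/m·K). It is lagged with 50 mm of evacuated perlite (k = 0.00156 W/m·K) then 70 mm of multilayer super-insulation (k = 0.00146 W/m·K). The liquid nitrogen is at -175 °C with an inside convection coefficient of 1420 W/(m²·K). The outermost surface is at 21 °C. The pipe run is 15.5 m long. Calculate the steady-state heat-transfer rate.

Q ≈ 18.6 W

Treating each annulus and film as a series resistance:
R_inner film = 1/(h_i·2πr₁L) = 1/(1420×2π×0.027×15.5) = 2.678×10^-4 K/W
R_stainless steel pipe wall = ln(32/27)/(2π×17.6×15.5) = 9.912×10^-5 K/W
R_evacuated perlite = ln(82/32)/(2π×0.00156×15.5) = 6.194 K/W
R_multilayer super-insulation = ln(152/82)/(2π×0.00146×15.5) = 4.34 K/W
R_total = 10.53 K/W
Q = ΔT/R_total = 196/10.53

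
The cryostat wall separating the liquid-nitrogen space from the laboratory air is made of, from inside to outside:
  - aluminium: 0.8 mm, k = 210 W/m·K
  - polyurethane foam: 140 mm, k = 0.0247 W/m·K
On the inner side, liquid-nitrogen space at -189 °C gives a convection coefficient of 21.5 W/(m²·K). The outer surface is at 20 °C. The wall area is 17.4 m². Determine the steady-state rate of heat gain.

Series thermal resistances:
R_inner film = 1/(h_i·A) = 1/(21.5×17.4) = 0.002673 K/W
R_aluminium = L/(kA) = 0.0008/(210×17.4) = 2.189×10^-7 K/W
R_polyurethane foam = L/(kA) = 0.14/(0.0247×17.4) = 0.3257 K/W
R_total = 0.3284 K/W
Q = ΔT / R_total = 209 / 0.3284

Q ≈ 636 W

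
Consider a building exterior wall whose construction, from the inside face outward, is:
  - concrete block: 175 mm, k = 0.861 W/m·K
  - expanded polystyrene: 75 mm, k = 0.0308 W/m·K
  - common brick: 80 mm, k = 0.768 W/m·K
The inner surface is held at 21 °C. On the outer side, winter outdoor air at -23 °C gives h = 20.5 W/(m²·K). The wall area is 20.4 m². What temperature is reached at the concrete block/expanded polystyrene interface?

T ≈ 17.8 °C

Series thermal resistances:
R_concrete block = L/(kA) = 0.175/(0.861×20.4) = 0.009963 K/W
R_expanded polystyrene = L/(kA) = 0.075/(0.0308×20.4) = 0.1194 K/W
R_common brick = L/(kA) = 0.08/(0.768×20.4) = 0.005106 K/W
R_outer film = 1/(h_o·A) = 1/(20.5×20.4) = 0.002391 K/W
R_total = 0.1368 K/W;  Q = ΔT/R_total = 44/0.1368 = 321.6 W
T_interface = T_inner − Q·ΣR(inner→interface) = 21 − 322×0.009963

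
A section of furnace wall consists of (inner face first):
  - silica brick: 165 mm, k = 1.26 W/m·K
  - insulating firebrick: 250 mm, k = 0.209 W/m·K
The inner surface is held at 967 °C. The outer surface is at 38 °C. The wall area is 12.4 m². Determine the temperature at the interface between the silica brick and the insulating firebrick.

T ≈ 875 °C

Series thermal resistances:
R_silica brick = L/(kA) = 0.165/(1.26×12.4) = 0.01056 K/W
R_insulating firebrick = L/(kA) = 0.25/(0.209×12.4) = 0.09647 K/W
R_total = 0.107 K/W;  Q = ΔT/R_total = 929/0.107 = 8680 W
T_interface = T_inner − Q·ΣR(inner→interface) = 967 − 8680×0.01056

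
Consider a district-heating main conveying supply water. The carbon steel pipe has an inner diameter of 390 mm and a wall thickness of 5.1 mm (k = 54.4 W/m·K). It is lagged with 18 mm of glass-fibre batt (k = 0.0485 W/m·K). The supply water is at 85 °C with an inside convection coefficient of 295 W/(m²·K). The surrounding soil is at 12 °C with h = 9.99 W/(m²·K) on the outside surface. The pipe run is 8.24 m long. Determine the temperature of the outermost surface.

T ≈ 26.9 °C

Radial resistances (cylindrical: R_cond = ln(r_o/r_i)/(2πkL), R_conv = 1/(h·2πrL)):
R_inner film = 1/(h_i·2πr₁L) = 1/(295×2π×0.195×8.24) = 3.358×10^-4 K/W
R_carbon steel pipe wall = ln(200.1/195)/(2π×54.4×8.24) = 9.167×10^-6 K/W
R_glass-fibre batt = ln(218.1/200.1)/(2π×0.0485×8.24) = 0.0343 K/W
R_outer film = 1/(h_o·2πr_oL) = 1/(9.99×2π×0.2181×8.24) = 0.008865 K/W
R_total = 0.04351 K/W
Q = ΔT/R_total = 73/0.04351
Q = 1680 W
T_interface = T_inner − Q·ΣR(inner→interface) = 85 − 1680×0.03465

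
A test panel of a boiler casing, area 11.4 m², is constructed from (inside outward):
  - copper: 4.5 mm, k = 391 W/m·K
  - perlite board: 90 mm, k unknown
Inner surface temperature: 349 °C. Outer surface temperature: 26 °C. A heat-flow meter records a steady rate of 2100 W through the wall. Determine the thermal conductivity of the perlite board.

k ≈ 0.0513 W/(m·K)

Thermal resistances in series:
R_copper = L/(kA) = 0.0045/(391×11.4) = 1.01×10^-6 K/W
Sum of known resistances R_other = 1.01×10^-6 K/W
Total R = ΔT/Q = 323/2100 = 0.1538 K/W
R_perlite board = R_total − R_other = 0.1538 K/W
k = L/(R·A) = 0.09/(0.1538×11.4)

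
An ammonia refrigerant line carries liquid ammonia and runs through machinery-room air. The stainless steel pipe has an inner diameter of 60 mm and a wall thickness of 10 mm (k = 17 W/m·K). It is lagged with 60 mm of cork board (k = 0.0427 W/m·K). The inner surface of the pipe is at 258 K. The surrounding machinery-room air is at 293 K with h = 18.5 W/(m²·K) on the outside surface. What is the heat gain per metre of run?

q′ ≈ 9.99 W/m

Radial resistances (cylindrical: R_cond = ln(r_o/r_i)/(2πkL), R_conv = 1/(h·2πrL)):
R_stainless steel pipe wall = ln(40/30)/(2π×17×1) = 0.002693 K/W
R_cork board = ln(100/40)/(2π×0.0427×1) = 3.415 K/W
R_outer film = 1/(h_o·2πr_oL) = 1/(18.5×2π×0.1×1) = 0.08603 K/W
R_total = 3.504 K/W
Q = ΔT/R_total = 35/3.504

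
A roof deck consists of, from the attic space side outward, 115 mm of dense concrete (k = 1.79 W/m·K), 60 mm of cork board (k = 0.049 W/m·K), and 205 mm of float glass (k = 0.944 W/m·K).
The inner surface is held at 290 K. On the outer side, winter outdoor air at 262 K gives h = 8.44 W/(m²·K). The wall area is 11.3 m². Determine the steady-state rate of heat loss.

Q ≈ 195 W

Thermal resistances in series:
R_dense concrete = L/(kA) = 0.115/(1.79×11.3) = 0.005685 K/W
R_cork board = L/(kA) = 0.06/(0.049×11.3) = 0.1084 K/W
R_float glass = L/(kA) = 0.205/(0.944×11.3) = 0.01922 K/W
R_outer film = 1/(h_o·A) = 1/(8.44×11.3) = 0.01049 K/W
R_total = 0.1438 K/W
Q = ΔT / R_total = 28 / 0.1438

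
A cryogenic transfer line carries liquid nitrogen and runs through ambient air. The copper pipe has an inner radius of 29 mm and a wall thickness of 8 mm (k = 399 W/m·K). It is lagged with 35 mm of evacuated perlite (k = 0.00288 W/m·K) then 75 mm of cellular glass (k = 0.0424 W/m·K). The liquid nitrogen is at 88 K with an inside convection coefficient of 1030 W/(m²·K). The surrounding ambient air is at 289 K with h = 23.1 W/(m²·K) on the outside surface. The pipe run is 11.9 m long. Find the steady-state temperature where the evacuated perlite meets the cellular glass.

T ≈ 275 K

Cylindrical conduction, so R = ln(r₂/r₁)/(2πkL) per layer, in series:
R_inner film = 1/(h_i·2πr₁L) = 1/(1030×2π×0.029×11.9) = 4.478×10^-4 K/W
R_copper pipe wall = ln(37/29)/(2π×399×11.9) = 8.166×10^-6 K/W
R_evacuated perlite = ln(72/37)/(2π×0.00288×11.9) = 3.092 K/W
R_cellular glass = ln(147/72)/(2π×0.0424×11.9) = 0.2251 K/W
R_outer film = 1/(h_o·2πr_oL) = 1/(23.1×2π×0.147×11.9) = 0.003939 K/W
R_total = 3.321 K/W
Q = ΔT/R_total = 201/3.321
Q = 60.5 W
T_interface = T_inner + Q·ΣR(inner→interface) = 88 + 60.5×3.092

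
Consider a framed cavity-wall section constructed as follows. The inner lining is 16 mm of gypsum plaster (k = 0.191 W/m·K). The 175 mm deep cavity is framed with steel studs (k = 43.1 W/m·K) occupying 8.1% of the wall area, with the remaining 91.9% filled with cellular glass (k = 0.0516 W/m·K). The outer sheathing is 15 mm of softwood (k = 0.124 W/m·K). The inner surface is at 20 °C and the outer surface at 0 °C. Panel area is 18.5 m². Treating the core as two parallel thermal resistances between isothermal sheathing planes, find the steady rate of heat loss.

Q ≈ 1460 W

Sheathing layers in series; stud and cavity paths in parallel between them.
R_inner = 0.016/(0.191×18.5) = 0.004528 K/W
R_stud  = 0.175/(43.1×0.081×18.5) = 0.00271 K/W
R_cav   = 0.175/(0.0516×0.919×18.5) = 0.1995 K/W
1/R_core = 1/R_stud + 1/R_cav → R_core = 0.002673 K/W
R_outer = 0.015/(0.124×18.5) = 0.006539 K/W
R_total = 0.01374 K/W
Q = ΔT/R_total = 20/0.01374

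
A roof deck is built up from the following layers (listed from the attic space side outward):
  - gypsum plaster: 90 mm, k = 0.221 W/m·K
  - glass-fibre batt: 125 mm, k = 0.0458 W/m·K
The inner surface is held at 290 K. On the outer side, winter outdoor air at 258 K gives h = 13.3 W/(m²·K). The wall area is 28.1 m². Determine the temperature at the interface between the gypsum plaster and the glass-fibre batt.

Treating each layer as a thermal resistance in series:
R_gypsum plaster = L/(kA) = 0.09/(0.221×28.1) = 0.01449 K/W
R_glass-fibre batt = L/(kA) = 0.125/(0.0458×28.1) = 0.09713 K/W
R_outer film = 1/(h_o·A) = 1/(13.3×28.1) = 0.002676 K/W
R_total = 0.1143 K/W;  Q = ΔT/R_total = 32/0.1143 = 280 W
T_interface = T_inner − Q·ΣR(inner→interface) = 290 − 280×0.01449

T ≈ 286 K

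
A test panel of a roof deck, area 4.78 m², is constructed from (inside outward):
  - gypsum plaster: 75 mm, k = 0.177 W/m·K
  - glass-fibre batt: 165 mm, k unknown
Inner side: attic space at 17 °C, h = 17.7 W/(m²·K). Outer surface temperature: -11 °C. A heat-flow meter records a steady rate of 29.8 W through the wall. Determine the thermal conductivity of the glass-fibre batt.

k ≈ 0.0411 W/(m·K)

Using the resistance-network approach (series):
R_inner film = 1/(h_i·A) = 1/(17.7×4.78) = 0.01182 K/W
R_gypsum plaster = L/(kA) = 0.075/(0.177×4.78) = 0.08865 K/W
Sum of known resistances R_other = 0.1005 K/W
Total R = ΔT/Q = 28/29.8 = 0.9396 K/W
R_glass-fibre batt = R_total − R_other = 0.8391 K/W
k = L/(R·A) = 0.165/(0.8391×4.78)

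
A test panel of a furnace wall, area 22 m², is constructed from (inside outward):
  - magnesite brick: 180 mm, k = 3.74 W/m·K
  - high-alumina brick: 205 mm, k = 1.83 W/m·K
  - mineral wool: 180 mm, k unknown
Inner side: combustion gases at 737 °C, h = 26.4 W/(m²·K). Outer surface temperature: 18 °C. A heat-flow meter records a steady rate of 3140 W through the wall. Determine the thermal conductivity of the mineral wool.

k ≈ 0.0372 W/(m·K)

Treating each layer as a thermal resistance in series:
R_inner film = 1/(h_i·A) = 1/(26.4×22) = 0.001722 K/W
R_magnesite brick = L/(kA) = 0.18/(3.74×22) = 0.002188 K/W
R_high-alumina brick = L/(kA) = 0.205/(1.83×22) = 0.005092 K/W
Sum of known resistances R_other = 0.009001 K/W
Total R = ΔT/Q = 719/3140 = 0.229 K/W
R_mineral wool = R_total − R_other = 0.22 K/W
k = L/(R·A) = 0.18/(0.22×22)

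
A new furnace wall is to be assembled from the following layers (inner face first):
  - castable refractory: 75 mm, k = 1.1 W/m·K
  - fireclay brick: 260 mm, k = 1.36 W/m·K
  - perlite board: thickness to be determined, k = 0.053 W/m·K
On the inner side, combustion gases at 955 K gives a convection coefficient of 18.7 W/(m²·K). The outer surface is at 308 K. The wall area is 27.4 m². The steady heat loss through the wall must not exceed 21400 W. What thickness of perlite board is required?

L ≈ 27.3 mm

Using the resistance-network approach (series):
R_inner film = 1/(h_i·A) = 1/(18.7×27.4) = 0.001952 K/W
R_castable refractory = L/(kA) = 0.075/(1.1×27.4) = 0.002488 K/W
R_fireclay brick = L/(kA) = 0.26/(1.36×27.4) = 0.006977 K/W
Sum of the known resistances R_other = 0.01142 K/W
Required total resistance R_tot = ΔT/Q_allow = 647/21400 = 0.03023 K/W
R_perlite board = R_tot − R_other = 0.01882 K/W
L = R·k·A = 0.01882×0.053×27.4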